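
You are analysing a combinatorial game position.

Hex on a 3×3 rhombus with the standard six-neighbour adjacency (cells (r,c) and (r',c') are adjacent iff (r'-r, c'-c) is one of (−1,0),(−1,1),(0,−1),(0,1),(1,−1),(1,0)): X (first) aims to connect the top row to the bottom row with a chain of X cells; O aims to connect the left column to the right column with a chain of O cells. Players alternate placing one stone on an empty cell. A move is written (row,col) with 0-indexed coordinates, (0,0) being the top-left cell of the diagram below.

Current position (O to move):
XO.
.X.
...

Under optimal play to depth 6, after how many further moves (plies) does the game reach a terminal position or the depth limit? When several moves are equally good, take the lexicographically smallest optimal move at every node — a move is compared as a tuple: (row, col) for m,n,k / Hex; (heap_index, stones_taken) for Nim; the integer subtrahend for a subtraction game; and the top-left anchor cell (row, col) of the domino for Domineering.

p1 O@[XO./.X./...]: (0,2)[XOO/.X./...]-1* (1,0)[XO./OX./...]-1 (1,2)[XO./.XO/...]-1 (2,0)[XO./.X./O..]-1 (2,1)[XO./.X./.O.]-1 (2,2)[XO./.X./..O]-1
p2 X@[XOO/.X./...]: (1,0)[XOO/XX./...]+1* (1,2)[XOO/.XX/...]-1 (2,0)[XOO/.X./X..]-1 (2,1)[XOO/.X./.X.]-1 (2,2)[XOO/.X./..X]-1
p3 O@[XOO/XX./...]: (1,2)[XOO/XXO/...]-1* (2,0)[XOO/XX./O..]-1 (2,1)[XOO/XX./.O.]-1 (2,2)[XOO/XX./..O]-1
p4 X@[XOO/XXO/...]: (2,0)[XOO/XXO/X..]+1* (2,1)[XOO/XXO/.X.]+1 (2,2)[XOO/XXO/..X]+1
p5 O@[XOO/XXO/X..] terminal -1; root [XO./.X./...] d6

PV length from [XO./.X./...]: 4 plies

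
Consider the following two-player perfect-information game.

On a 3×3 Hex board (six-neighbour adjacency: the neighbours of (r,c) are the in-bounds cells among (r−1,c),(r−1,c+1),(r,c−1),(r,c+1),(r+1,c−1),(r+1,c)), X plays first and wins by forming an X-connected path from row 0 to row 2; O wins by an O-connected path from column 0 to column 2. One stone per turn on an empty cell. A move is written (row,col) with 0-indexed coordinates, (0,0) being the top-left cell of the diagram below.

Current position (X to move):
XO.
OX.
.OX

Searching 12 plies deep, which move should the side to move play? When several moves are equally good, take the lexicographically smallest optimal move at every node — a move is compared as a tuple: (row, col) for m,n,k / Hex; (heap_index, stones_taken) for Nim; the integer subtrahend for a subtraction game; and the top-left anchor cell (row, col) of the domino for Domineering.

p1 X@[XO./OX./.OX]: (0,2)[XOX/OX./.OX]+1* (1,2)[XO./OXX/.OX]-1 (2,0)[XO./OX./XOX]-1
p2 O@[XOX/OX./.OX]: (1,2)[XOX/OXO/.OX]-1* (2,0)[XOX/OX./OOX]-1
p3 X@[XOX/OXO/.OX]: (2,0)[XOX/OXO/XOX]+1*
p4 O@[XOX/OXO/XOX] terminal -1; root [XO./OX./.OX] d12

X's best at [XO./OX./.OX]: (0,2)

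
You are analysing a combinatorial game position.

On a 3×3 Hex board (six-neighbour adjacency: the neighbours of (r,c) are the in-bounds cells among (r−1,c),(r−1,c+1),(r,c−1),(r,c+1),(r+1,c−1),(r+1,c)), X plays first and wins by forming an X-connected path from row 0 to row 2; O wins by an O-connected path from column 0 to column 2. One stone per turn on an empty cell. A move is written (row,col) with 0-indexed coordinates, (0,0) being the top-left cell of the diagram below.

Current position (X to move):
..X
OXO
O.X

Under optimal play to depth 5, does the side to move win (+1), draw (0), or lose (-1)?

p1 X@[..X/OXO/O.X]: (0,0)[X.X/OXO/O.X]-1 (0,1)[.XX/OXO/O.X]-1 (2,1)[..X/OXO/OXX]+1*
p2 O@[..X/OXO/OXX] terminal -1; root [..X/OXO/O.X] d5

value(..X/OXO/O.X, X) = +1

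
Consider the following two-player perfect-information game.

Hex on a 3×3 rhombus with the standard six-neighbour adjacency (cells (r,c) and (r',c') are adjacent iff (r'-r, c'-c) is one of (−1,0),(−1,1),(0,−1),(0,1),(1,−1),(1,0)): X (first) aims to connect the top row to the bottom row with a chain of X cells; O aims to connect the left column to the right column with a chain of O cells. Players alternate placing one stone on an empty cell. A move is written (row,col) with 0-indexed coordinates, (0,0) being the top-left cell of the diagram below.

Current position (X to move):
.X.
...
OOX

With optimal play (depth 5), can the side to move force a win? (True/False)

p1 X@[.X./.../OOX]: (0,0)[XX./.../OOX]-1 (0,2)[.XX/.../OOX]-1 (1,0)[.X./X../OOX]-1 (1,1)[.X./.X./OOX]-1 (1,2)[.X./..X/OOX]+1*
p2 O@[.X./..X/OOX]: (0,0)[OX./..X/OOX]-1* (0,2)[.XO/..X/OOX]-1 (1,0)[.X./O.X/OOX]-1 (1,1)[.X./.OX/OOX]-1
p3 X@[OX./..X/OOX]: (0,2)[OXX/..X/OOX]+1* (1,0)[OX./X.X/OOX]+1 (1,1)[OX./.XX/OOX]+1
p4 O@[OXX/..X/OOX] terminal -1; root [.X./.../OOX] d5

X winning at [.X./.../OOX]: True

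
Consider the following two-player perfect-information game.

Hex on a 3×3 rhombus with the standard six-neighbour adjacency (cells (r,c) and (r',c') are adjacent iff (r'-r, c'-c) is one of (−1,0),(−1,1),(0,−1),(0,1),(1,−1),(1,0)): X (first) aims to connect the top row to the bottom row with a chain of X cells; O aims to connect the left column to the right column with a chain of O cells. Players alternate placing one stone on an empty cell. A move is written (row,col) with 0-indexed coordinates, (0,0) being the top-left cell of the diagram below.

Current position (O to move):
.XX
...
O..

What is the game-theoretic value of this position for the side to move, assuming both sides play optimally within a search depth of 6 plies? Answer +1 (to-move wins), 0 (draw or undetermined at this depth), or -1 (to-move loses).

value(.XX/.../O.., O) = +1

ply 1, O at .XX/.../O.. | (0,0)=-1→OXX/.../O..; (1,0)=-1→.XX/O../O..; (1,1)=-1→.XX/.O./O..; (1,2)=+1→.XX/..O/O..*; (2,1)=+1→.XX/.../OO.; (2,2)=-1→.XX/.../O.O
ply 2, X at .XX/..O/O.. | (0,0)=-1→XXX/..O/O..*; (1,0)=-1→.XX/X.O/O..; (1,1)=-1→.XX/.XO/O..; (2,1)=-1→.XX/..O/OX.; (2,2)=-1→.XX/..O/O.X
ply 3, O at XXX/..O/O.. | (1,0)=+1→XXX/O.O/O..*; (1,1)=+1→XXX/.OO/O..; (2,1)=+1→XXX/..O/OO.; (2,2)=+1→XXX/..O/O.O
ply 4, X at XXX/O.O/O.. | (1,1)=-1→XXX/OXO/O..*; (2,1)=-1→XXX/O.O/OX.; (2,2)=-1→XXX/O.O/O.X
ply 5, O at XXX/OXO/O.. | (2,1)=+1→XXX/OXO/OO.*; (2,2)=-1→XXX/OXO/O.O
ply 6: XXX/OXO/OO. is terminal -1 (X); from .XX/.../O.. depth 6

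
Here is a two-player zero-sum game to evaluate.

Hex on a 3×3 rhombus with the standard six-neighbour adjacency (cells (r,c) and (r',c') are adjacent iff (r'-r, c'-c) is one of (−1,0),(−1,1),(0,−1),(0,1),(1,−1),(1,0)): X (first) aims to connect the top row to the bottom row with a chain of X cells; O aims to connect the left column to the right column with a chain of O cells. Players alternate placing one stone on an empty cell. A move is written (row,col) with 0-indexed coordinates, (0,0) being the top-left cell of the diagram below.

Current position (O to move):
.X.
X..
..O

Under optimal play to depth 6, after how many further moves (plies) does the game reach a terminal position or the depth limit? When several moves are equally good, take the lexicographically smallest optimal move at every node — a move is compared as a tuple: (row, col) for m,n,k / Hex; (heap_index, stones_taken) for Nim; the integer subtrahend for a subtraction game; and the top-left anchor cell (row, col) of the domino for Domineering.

PV length from [.X./X../..O]: 5 plies

[.X./X../..O] O move#1: (0,0):-1/OX./X../..O, (0,2):-1/.XO/X../..O, (1,1):-1/.X./XO./..O, (1,2):-1/.X./X.O/..O, (2,0):+1/.X./X../O.O*, (2,1):-1/.X./X../.OO
[.X./X../O.O] X move#2: (0,0):-1/XX./X../O.O*, (0,2):-1/.XX/X../O.O, (1,1):-1/.X./XX./O.O, (1,2):-1/.X./X.X/O.O, (2,1):-1/.X./X../OXO
[XX./X../O.O] O move#3: (0,2):+1/XXO/X../O.O*, (1,1):+1/XX./XO./O.O, (1,2):+1/XX./X.O/O.O, (2,1):+1/XX./X../OOO
[XXO/X../O.O] X move#4: (1,1):-1/XXO/XX./O.O*, (1,2):-1/XXO/X.X/O.O, (2,1):-1/XXO/X../OXO
[XXO/XX./O.O] O move#5: (1,2):-1/XXO/XXO/O.O, (2,1):+1/XXO/XX./OOO*
[XXO/XX./OOO] end (terminal -1, X#6); searched .X./X../..O to 6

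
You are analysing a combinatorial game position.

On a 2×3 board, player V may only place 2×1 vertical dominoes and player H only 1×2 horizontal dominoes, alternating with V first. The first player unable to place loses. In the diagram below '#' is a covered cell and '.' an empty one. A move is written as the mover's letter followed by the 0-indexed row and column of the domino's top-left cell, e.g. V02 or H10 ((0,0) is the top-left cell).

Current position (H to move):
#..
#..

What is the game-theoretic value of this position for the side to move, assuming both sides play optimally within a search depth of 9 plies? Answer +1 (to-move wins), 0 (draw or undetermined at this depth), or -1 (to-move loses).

ply 1, H at #../#.. | H01=+1→###/#..*; H11=+1→#../###
ply 2: ###/#.. is terminal -1 (V); from #../#.. depth 9

value(#../#.., H) = +1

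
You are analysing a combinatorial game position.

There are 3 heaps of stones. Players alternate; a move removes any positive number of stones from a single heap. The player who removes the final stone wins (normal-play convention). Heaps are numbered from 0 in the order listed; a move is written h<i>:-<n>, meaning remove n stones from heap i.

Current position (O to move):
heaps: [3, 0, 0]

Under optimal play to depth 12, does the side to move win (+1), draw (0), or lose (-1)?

ply 1, O at (3,0,0) | h0:-1=-1→(2,0,0); h0:-2=-1→(1,0,0); h0:-3=+1→(0,0,0)*
ply 2: (0,0,0) is terminal -1 (X); from (3,0,0) depth 12

value((3,0,0), O) = +1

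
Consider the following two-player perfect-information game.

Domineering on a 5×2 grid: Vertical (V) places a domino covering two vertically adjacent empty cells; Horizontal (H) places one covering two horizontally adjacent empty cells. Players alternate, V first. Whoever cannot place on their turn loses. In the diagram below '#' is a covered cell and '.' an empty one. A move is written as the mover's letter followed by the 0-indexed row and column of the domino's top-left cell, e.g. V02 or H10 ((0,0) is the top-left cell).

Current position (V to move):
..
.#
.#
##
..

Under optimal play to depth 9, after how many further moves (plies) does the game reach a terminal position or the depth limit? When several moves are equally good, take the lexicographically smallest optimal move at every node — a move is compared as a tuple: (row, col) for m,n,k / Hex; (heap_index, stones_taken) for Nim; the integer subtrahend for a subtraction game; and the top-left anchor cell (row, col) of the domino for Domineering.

PV length from [../.#/.#/##/..]: 2 plies

p1 V@[../.#/.#/##/..]: V00[#./##/.#/##/..]-1* V10[../##/##/##/..]-1
p2 H@[#./##/.#/##/..]: H40[#./##/.#/##/##]+1*
p3 V@[#./##/.#/##/##] terminal -1; root [../.#/.#/##/..] d9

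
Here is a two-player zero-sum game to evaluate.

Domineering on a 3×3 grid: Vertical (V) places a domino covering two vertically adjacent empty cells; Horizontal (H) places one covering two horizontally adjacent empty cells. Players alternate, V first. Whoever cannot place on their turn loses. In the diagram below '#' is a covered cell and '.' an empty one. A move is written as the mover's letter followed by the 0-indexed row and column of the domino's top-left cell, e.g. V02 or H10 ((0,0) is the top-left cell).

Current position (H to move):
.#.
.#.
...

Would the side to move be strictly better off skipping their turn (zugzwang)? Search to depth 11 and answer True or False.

zugzwang(.#./.#./..., H) = False

ply 1, H at .#./.#./... | H20=-1→.#./.#./##.*; H21=-1→.#./.#./.##
ply 2, V at .#./.#./##. | V00=+1→##./##./##.*; V02=+1→.##/.##/##.; V12=+1→.#./.##/###
ply 3: ##./##./##. is terminal -1 (H); from .#./.#./... depth 11
if H skipped the turn, V would face:
~ ply 1, V at .#./.#./... | V00=+1→##./##./...*; V02=+1→.##/.##/...; V10=+1→.#./##./#..; V12=+1→.#./.##/..#
~ ply 2, H at ##./##./... | H20=-1→##./##./##.*; H21=-1→##./##./.##
~ ply 3, V at ##./##./##. | V02=+1→###/###/##.*; V12=+1→##./###/###
~ ply 4: ###/###/##. is terminal -1 (H); from .#./.#./... depth 11
compare (H): move=-1 vs pass=-1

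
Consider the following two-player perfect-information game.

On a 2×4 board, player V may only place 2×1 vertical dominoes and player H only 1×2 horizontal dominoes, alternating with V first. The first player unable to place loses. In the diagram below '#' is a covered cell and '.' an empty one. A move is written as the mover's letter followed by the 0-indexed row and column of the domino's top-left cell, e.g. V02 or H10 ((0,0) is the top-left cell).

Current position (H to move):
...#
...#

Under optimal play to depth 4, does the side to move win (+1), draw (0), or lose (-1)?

value(...#/...#, H) = +1

p1 H@[...#/...#]: H00[##.#/...#]+1* H01[.###/...#]+1 H10[...#/##.#]+1 H11[...#/.###]+1
p2 V@[##.#/...#]: V02[####/..##]-1*
p3 H@[####/..##]: H10[####/####]+1*
p4 V@[####/####] terminal -1; root [...#/...#] d4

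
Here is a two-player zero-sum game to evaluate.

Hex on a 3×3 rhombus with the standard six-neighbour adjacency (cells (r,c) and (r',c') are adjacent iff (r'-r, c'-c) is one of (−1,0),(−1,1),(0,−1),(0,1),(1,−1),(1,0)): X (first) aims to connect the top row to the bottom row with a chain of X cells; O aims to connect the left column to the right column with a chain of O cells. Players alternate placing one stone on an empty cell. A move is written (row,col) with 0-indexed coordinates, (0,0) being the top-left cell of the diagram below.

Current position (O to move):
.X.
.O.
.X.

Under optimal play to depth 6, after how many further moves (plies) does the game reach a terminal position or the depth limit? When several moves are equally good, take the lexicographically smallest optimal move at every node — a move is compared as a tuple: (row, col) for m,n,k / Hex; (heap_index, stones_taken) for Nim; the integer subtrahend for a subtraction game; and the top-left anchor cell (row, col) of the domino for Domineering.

ply 1, O at .X./.O./.X. | (0,0)=+1→OX./.O./.X.*; (0,2)=+1→.XO/.O./.X.; (1,0)=+1→.X./OO./.X.; (1,2)=+1→.X./.OO/.X.; (2,0)=+1→.X./.O./OX.; (2,2)=+1→.X./.O./.XO
ply 2, X at OX./.O./.X. | (0,2)=-1→OXX/.O./.X.*; (1,0)=-1→OX./XO./.X.; (1,2)=-1→OX./.OX/.X.; (2,0)=-1→OX./.O./XX.; (2,2)=-1→OX./.O./.XX
ply 3, O at OXX/.O./.X. | (1,0)=-1→OXX/OO./.X.; (1,2)=+1→OXX/.OO/.X.*; (2,0)=-1→OXX/.O./OX.; (2,2)=-1→OXX/.O./.XO
ply 4, X at OXX/.OO/.X. | (1,0)=-1→OXX/XOO/.X.*; (2,0)=-1→OXX/.OO/XX.; (2,2)=-1→OXX/.OO/.XX
ply 5, O at OXX/XOO/.X. | (2,0)=+1→OXX/XOO/OX.*; (2,2)=-1→OXX/XOO/.XO
ply 6: OXX/XOO/OX. is terminal -1 (X); from .X./.O./.X. depth 6

PV length from [.X./.O./.X.]: 5 plies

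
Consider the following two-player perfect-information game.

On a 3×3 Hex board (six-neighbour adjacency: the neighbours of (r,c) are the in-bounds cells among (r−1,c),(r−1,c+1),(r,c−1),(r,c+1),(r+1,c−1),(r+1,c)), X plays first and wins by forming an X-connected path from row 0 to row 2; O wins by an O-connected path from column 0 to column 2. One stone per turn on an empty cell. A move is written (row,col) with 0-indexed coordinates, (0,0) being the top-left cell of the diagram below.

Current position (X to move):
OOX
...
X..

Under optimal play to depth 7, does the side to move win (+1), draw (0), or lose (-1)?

value(OOX/.../X.., X) = +1

[OOX/.../X..] X move#1: (1,0):+1/OOX/X../X..*, (1,1):+1/OOX/.X./X.., (1,2):+1/OOX/..X/X.., (2,1):+1/OOX/.../XX., (2,2):+1/OOX/.../X.X
[OOX/X../X..] O move#2: (1,1):-1/OOX/XO./X..*, (1,2):-1/OOX/X.O/X.., (2,1):-1/OOX/X../XO., (2,2):-1/OOX/X../X.O
[OOX/XO./X..] X move#3: (1,2):+1/OOX/XOX/X..*, (2,1):-1/OOX/XO./XX., (2,2):-1/OOX/XO./X.X
[OOX/XOX/X..] O move#4: (2,1):-1/OOX/XOX/XO.*, (2,2):-1/OOX/XOX/X.O
[OOX/XOX/XO.] X move#5: (2,2):+1/OOX/XOX/XOX*
[OOX/XOX/XOX] end (terminal -1, O#6); searched OOX/.../X.. to 7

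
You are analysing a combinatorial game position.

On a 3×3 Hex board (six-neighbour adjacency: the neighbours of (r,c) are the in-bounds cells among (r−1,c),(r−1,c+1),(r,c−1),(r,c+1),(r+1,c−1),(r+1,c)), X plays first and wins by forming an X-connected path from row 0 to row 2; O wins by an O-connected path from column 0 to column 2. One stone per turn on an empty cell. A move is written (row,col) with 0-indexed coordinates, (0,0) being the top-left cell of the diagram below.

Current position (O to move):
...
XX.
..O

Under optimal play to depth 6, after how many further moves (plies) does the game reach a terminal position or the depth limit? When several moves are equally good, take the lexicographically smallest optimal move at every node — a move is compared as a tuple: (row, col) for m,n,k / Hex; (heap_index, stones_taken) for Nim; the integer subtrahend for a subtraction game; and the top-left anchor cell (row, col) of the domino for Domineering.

PV length from [.../XX./..O]: 6 plies

ply 1, O at .../XX./..O | (0,0)=-1→O../XX./..O*; (0,1)=-1→.O./XX./..O; (0,2)=-1→..O/XX./..O; (1,2)=-1→.../XXO/..O; (2,0)=-1→.../XX./O.O; (2,1)=-1→.../XX./.OO
ply 2, X at O../XX./..O | (0,1)=+1→OX./XX./..O*; (0,2)=+1→O.X/XX./..O; (1,2)=+1→O../XXX/..O; (2,0)=+1→O../XX./X.O; (2,1)=+1→O../XX./.XO
ply 3, O at OX./XX./..O | (0,2)=-1→OXO/XX./..O*; (1,2)=-1→OX./XXO/..O; (2,0)=-1→OX./XX./O.O; (2,1)=-1→OX./XX./.OO
ply 4, X at OXO/XX./..O | (1,2)=+1→OXO/XXX/..O*; (2,0)=+1→OXO/XX./X.O; (2,1)=+1→OXO/XX./.XO
ply 5, O at OXO/XXX/..O | (2,0)=-1→OXO/XXX/O.O*; (2,1)=-1→OXO/XXX/.OO
ply 6, X at OXO/XXX/O.O | (2,1)=+1→OXO/XXX/OXO*
ply 7: OXO/XXX/OXO is terminal -1 (O); from .../XX./..O depth 6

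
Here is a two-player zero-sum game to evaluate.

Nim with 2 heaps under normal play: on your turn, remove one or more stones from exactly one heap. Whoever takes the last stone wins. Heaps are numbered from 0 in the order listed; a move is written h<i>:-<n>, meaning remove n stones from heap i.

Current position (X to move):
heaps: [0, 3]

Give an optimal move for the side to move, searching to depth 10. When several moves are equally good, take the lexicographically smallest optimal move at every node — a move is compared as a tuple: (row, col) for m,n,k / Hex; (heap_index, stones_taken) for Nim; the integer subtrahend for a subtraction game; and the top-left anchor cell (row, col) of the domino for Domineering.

[(0,3)] X move#1: h1:-1:-1/(0,2), h1:-2:-1/(0,1), h1:-3:+1/(0,0)*
[(0,0)] end (terminal -1, O#2); searched (0,3) to 10

X's best at [(0,3)]: h1:-3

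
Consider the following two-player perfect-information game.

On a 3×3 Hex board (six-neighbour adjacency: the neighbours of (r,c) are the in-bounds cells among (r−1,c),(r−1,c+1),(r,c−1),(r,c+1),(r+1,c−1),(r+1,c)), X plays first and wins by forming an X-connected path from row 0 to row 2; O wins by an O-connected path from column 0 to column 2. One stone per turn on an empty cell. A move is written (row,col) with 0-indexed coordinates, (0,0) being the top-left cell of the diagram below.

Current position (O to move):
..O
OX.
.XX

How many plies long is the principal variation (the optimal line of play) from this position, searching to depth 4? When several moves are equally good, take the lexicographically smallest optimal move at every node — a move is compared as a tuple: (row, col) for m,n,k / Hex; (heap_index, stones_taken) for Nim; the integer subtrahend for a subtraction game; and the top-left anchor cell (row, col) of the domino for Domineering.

PV length from [..O/OX./.XX]: 1 ply

p1 O@[..O/OX./.XX]: (0,0)[O.O/OX./.XX]-1 (0,1)[.OO/OX./.XX]+1* (1,2)[..O/OXO/.XX]-1 (2,0)[..O/OX./OXX]-1
p2 X@[.OO/OX./.XX] terminal -1; root [..O/OX./.XX] d4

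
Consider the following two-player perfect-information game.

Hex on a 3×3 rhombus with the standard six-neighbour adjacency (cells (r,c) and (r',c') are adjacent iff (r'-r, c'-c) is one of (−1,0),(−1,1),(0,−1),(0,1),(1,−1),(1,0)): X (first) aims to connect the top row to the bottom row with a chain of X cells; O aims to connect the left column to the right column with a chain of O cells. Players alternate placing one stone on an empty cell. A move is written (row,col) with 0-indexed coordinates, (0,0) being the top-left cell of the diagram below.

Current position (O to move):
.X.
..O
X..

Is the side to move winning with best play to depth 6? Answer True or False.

p1 O@[.X./..O/X..]: (0,0)[OX./..O/X..]-1* (0,2)[.XO/..O/X..]-1 (1,0)[.X./O.O/X..]-1 (1,1)[.X./.OO/X..]-1 (2,1)[.X./..O/XO.]-1 (2,2)[.X./..O/X.O]-1
p2 X@[OX./..O/X..]: (0,2)[OXX/..O/X..]+1* (1,0)[OX./X.O/X..]+1 (1,1)[OX./.XO/X..]+1 (2,1)[OX./..O/XX.]+1 (2,2)[OX./..O/X.X]+1
p3 O@[OXX/..O/X..]: (1,0)[OXX/O.O/X..]-1* (1,1)[OXX/.OO/X..]-1 (2,1)[OXX/..O/XO.]-1 (2,2)[OXX/..O/X.O]-1
p4 X@[OXX/O.O/X..]: (1,1)[OXX/OXO/X..]+1* (2,1)[OXX/O.O/XX.]-1 (2,2)[OXX/O.O/X.X]-1
p5 O@[OXX/OXO/X..] terminal -1; root [.X./..O/X..] d6

O winning at [.X./..O/X..]: False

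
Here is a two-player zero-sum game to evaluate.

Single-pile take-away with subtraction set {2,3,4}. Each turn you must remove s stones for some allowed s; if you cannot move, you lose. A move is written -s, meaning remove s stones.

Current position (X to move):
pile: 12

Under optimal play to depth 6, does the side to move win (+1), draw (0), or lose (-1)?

value(12, X) = -1

ply 1, X at 12 | -2=-1→10*; -3=-1→9; -4=-1→8
ply 2, O at 10 | -2=-1→8; -3=+1→7*; -4=+1→6
ply 3, X at 7 | -2=-1→5*; -3=-1→4; -4=-1→3
ply 4, O at 5 | -2=-1→3; -3=-1→2; -4=+1→1*
ply 5: 1 is terminal -1 (X); from 12 depth 6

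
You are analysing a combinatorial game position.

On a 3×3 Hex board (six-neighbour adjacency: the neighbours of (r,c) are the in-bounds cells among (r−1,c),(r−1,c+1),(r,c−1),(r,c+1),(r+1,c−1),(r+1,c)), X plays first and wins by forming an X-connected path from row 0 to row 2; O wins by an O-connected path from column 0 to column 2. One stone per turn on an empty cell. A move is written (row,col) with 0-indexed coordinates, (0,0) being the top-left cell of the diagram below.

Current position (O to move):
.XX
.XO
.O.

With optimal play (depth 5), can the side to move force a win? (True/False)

O winning at [.XX/.XO/.O.]: True

ply 1, O at .XX/.XO/.O. | (0,0)=-1→OXX/.XO/.O.; (1,0)=-1→.XX/OXO/.O.; (2,0)=+1→.XX/.XO/OO.*; (2,2)=-1→.XX/.XO/.OO
ply 2: .XX/.XO/OO. is terminal -1 (X); from .XX/.XO/.O. depth 5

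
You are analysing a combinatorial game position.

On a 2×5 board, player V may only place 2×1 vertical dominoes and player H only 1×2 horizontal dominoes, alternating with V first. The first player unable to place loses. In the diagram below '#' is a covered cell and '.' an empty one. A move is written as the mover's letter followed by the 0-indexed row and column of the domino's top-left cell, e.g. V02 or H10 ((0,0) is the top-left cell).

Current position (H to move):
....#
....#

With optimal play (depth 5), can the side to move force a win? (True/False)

H winning at [....#/....#]: True

[....#/....#] H move#1: H00:-1/##..#/....#, H01:+1/.##.#/....#*, H02:-1/..###/....#, H10:-1/....#/##..#, H11:+1/....#/.##.#, H12:-1/....#/..###
[.##.#/....#] V move#2: V00:-1/###.#/#...#*, V03:-1/.####/...##
[###.#/#...#] H move#3: H11:-1/###.#/###.#, H12:+1/###.#/#.###*
[###.#/#.###] end (terminal -1, V#4); searched ....#/....# to 5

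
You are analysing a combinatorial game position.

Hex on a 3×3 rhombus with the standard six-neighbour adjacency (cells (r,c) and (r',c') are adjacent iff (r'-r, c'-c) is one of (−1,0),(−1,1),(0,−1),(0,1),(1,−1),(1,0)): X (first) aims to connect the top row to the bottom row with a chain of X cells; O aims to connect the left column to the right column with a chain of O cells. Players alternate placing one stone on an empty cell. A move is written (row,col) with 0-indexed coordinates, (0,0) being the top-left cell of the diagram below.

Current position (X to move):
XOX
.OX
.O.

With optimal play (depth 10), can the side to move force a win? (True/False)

X winning at [XOX/.OX/.O.]: True

p1 X@[XOX/.OX/.O.]: (1,0)[XOX/XOX/.O.]+1* (2,0)[XOX/.OX/XO.]+1 (2,2)[XOX/.OX/.OX]+1
p2 O@[XOX/XOX/.O.]: (2,0)[XOX/XOX/OO.]-1* (2,2)[XOX/XOX/.OO]-1
p3 X@[XOX/XOX/OO.]: (2,2)[XOX/XOX/OOX]+1*
p4 O@[XOX/XOX/OOX] terminal -1; root [XOX/.OX/.O.] d10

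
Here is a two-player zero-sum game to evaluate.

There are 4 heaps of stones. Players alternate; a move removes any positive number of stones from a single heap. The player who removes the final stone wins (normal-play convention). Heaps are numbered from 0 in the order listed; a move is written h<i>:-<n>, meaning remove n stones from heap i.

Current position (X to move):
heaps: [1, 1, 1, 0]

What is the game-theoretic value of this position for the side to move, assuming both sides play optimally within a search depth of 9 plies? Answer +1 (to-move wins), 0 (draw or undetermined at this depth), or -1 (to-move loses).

value((1,1,1,0), X) = +1

p1 X@[(1,1,1,0)]: h0:-1[(0,1,1,0)]+1* h1:-1[(1,0,1,0)]+1 h2:-1[(1,1,0,0)]+1
p2 O@[(0,1,1,0)]: h1:-1[(0,0,1,0)]-1* h2:-1[(0,1,0,0)]-1
p3 X@[(0,0,1,0)]: h2:-1[(0,0,0,0)]+1*
p4 O@[(0,0,0,0)] terminal -1; root [(1,1,1,0)] d9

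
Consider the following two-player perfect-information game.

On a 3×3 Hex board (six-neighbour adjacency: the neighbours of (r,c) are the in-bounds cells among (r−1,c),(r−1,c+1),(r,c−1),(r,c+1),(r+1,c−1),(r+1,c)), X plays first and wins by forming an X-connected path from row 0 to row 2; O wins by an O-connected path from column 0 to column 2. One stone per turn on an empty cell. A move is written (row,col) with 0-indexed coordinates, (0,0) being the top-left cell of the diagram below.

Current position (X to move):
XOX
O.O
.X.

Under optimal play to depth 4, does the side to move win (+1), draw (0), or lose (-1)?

ply 1, X at XOX/O.O/.X. | (1,1)=+1→XOX/OXO/.X.*; (2,0)=-1→XOX/O.O/XX.; (2,2)=-1→XOX/O.O/.XX
ply 2: XOX/OXO/.X. is terminal -1 (O); from XOX/O.O/.X. depth 4

value(XOX/O.O/.X., X) = +1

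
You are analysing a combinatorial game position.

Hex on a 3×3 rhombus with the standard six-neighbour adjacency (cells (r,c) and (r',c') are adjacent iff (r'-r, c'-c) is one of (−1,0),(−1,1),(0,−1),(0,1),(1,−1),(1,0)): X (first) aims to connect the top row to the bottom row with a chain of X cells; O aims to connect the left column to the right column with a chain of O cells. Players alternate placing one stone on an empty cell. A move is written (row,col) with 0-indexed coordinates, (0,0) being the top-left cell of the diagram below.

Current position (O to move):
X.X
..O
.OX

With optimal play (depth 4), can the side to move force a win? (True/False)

O winning at [X.X/..O/.OX]: True

[X.X/..O/.OX] O move#1: (0,1):-1/XOX/..O/.OX, (1,0):+1/X.X/O.O/.OX*, (1,1):+1/X.X/.OO/.OX, (2,0):+1/X.X/..O/OOX
[X.X/O.O/.OX] X move#2: (0,1):-1/XXX/O.O/.OX*, (1,1):-1/X.X/OXO/.OX, (2,0):-1/X.X/O.O/XOX
[XXX/O.O/.OX] O move#3: (1,1):+1/XXX/OOO/.OX*, (2,0):+1/XXX/O.O/OOX
[XXX/OOO/.OX] end (terminal -1, X#4); searched X.X/..O/.OX to 4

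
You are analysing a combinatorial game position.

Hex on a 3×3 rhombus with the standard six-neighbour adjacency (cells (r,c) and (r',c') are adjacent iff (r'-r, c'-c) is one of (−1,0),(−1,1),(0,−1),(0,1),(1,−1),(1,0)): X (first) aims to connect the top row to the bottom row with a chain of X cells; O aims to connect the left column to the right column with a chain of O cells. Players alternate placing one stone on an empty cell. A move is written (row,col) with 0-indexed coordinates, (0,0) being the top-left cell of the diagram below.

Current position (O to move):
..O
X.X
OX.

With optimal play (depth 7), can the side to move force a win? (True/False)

[..O/X.X/OX.] O move#1: (0,0):+1/O.O/X.X/OX.*, (0,1):+1/.OO/X.X/OX., (1,1):+1/..O/XOX/OX., (2,2):-1/..O/X.X/OXO
[O.O/X.X/OX.] X move#2: (0,1):-1/OXO/X.X/OX.*, (1,1):-1/O.O/XXX/OX., (2,2):-1/O.O/X.X/OXX
[OXO/X.X/OX.] O move#3: (1,1):+1/OXO/XOX/OX.*, (2,2):-1/OXO/X.X/OXO
[OXO/XOX/OX.] end (terminal -1, X#4); searched ..O/X.X/OX. to 7

O winning at [..O/X.X/OX.]: True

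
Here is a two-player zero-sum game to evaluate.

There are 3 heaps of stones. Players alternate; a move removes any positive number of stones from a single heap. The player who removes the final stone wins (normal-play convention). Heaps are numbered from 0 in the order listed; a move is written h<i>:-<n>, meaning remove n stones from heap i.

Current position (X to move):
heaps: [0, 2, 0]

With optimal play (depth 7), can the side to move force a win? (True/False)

[(0,2,0)] X move#1: h1:-1:-1/(0,1,0), h1:-2:+1/(0,0,0)*
[(0,0,0)] end (terminal -1, O#2); searched (0,2,0) to 7

X winning at [(0,2,0)]: True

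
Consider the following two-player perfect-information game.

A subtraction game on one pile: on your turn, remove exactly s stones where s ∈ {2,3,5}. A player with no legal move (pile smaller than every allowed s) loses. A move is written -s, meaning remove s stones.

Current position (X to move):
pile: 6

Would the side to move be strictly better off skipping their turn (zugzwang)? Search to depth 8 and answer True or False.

zugzwang(6, X) = False

[6] X move#1: -2:-1/4, -3:-1/3, -5:+1/1*
[1] end (terminal -1, O#2); searched 6 to 8
if X skipped the turn, O would face:
~ [6] O move#1: -2:-1/4, -3:-1/3, -5:+1/1*
~ [1] end (terminal -1, X#2); searched 6 to 8
compare (X): move=+1 vs pass=-1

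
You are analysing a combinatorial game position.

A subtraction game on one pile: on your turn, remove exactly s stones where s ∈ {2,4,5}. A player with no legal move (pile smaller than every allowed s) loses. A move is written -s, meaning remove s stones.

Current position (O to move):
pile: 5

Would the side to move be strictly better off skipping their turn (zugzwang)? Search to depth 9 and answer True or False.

ply 1, O at 5 | -2=-1→3; -4=+1→1*; -5=+1→0
ply 2: 1 is terminal -1 (X); from 5 depth 9
pass branch (X moves first from the same position):
  | ply 1, X at 5 | -2=-1→3; -4=+1→1*; -5=+1→0
  | ply 2: 1 is terminal -1 (O); from 5 depth 9
O moving scores +1; O passing scores -1

zugzwang(5, O) = False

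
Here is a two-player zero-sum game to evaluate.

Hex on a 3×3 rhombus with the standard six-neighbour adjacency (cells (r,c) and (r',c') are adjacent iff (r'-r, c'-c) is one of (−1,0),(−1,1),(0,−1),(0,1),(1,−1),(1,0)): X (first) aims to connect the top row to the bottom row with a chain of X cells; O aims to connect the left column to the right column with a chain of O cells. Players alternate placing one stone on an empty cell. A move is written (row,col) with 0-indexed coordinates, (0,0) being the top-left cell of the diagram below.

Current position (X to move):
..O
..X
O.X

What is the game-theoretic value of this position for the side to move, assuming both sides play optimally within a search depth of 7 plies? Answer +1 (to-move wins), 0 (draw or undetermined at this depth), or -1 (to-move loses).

[..O/..X/O.X] X move#1: (0,0):-1/X.O/..X/O.X*, (0,1):-1/.XO/..X/O.X, (1,0):-1/..O/X.X/O.X, (1,1):-1/..O/.XX/O.X, (2,1):-1/..O/..X/OXX
[X.O/..X/O.X] O move#2: (0,1):+1/XOO/..X/O.X*, (1,0):+1/X.O/O.X/O.X, (1,1):+1/X.O/.OX/O.X, (2,1):-1/X.O/..X/OOX
[XOO/..X/O.X] X move#3: (1,0):-1/XOO/X.X/O.X*, (1,1):-1/XOO/.XX/O.X, (2,1):-1/XOO/..X/OXX
[XOO/X.X/O.X] O move#4: (1,1):+1/XOO/XOX/O.X*, (2,1):-1/XOO/X.X/OOX
[XOO/XOX/O.X] end (terminal -1, X#5); searched ..O/..X/O.X to 7

value(..O/..X/O.X, X) = -1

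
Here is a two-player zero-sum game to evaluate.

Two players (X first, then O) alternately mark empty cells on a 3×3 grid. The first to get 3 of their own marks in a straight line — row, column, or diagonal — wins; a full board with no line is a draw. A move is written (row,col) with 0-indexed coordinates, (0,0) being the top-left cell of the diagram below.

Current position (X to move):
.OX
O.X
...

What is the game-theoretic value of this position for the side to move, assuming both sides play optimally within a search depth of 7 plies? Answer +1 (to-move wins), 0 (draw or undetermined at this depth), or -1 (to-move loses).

p1 X@[.OX/O.X/...]: (0,0)[XOX/O.X/...]+0 (1,1)[.OX/OXX/...]+1* (2,0)[.OX/O.X/X..]+1 (2,1)[.OX/O.X/.X.]+0 (2,2)[.OX/O.X/..X]+1
p2 O@[.OX/OXX/...]: (0,0)[OOX/OXX/...]-1* (2,0)[.OX/OXX/O..]-1 (2,1)[.OX/OXX/.O.]-1 (2,2)[.OX/OXX/..O]-1
p3 X@[OOX/OXX/...]: (2,0)[OOX/OXX/X..]+1* (2,1)[OOX/OXX/.X.]-1 (2,2)[OOX/OXX/..X]+1
p4 O@[OOX/OXX/X..] terminal -1; root [.OX/O.X/...] d7

value(.OX/O.X/..., X) = +1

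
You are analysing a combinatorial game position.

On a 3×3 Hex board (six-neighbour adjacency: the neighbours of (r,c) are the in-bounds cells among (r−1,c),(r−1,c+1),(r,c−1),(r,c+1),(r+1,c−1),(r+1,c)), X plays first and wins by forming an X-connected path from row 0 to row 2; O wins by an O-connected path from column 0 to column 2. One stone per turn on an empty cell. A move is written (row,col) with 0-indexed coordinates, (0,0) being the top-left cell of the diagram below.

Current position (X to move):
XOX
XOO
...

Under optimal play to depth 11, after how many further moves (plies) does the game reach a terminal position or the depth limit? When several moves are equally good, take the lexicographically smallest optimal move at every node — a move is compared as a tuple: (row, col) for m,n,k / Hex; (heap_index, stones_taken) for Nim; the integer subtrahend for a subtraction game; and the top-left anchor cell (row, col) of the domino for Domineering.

PV length from [XOX/XOO/...]: 1 ply

ply 1, X at XOX/XOO/... | (2,0)=+1→XOX/XOO/X..*; (2,1)=-1→XOX/XOO/.X.; (2,2)=-1→XOX/XOO/..X
ply 2: XOX/XOO/X.. is terminal -1 (O); from XOX/XOO/... depth 11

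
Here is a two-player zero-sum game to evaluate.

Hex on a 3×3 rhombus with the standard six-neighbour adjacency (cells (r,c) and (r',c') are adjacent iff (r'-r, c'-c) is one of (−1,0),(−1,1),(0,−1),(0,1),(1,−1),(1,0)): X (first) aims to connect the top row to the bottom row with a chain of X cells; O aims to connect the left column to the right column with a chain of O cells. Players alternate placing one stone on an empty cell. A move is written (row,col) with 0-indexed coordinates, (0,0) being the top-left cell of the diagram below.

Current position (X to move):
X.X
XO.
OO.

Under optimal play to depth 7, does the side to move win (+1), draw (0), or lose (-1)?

value(X.X/XO./OO., X) = -1

[X.X/XO./OO.] X move#1: (0,1):-1/XXX/XO./OO.*, (1,2):-1/X.X/XOX/OO., (2,2):-1/X.X/XO./OOX
[XXX/XO./OO.] O move#2: (1,2):+1/XXX/XOO/OO.*, (2,2):+1/XXX/XO./OOO
[XXX/XOO/OO.] end (terminal -1, X#3); searched X.X/XO./OO. to 7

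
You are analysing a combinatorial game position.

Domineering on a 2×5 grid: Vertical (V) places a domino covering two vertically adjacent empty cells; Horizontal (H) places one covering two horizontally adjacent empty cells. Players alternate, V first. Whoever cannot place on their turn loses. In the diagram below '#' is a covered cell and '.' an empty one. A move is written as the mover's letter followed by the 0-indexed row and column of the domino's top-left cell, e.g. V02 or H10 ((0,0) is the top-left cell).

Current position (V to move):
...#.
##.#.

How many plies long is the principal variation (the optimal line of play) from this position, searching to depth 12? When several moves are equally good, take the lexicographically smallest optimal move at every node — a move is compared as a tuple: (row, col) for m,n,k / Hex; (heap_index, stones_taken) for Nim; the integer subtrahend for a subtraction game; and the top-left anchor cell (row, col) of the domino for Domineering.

PV length from [...#./##.#.]: 3 plies

ply 1, V at ...#./##.#. | V02=+1→..##./####.*; V04=-1→...##/##.##
ply 2, H at ..##./####. | H00=-1→####./####.*
ply 3, V at ####./####. | V04=+1→#####/#####*
ply 4: #####/##### is terminal -1 (H); from ...#./##.#. depth 12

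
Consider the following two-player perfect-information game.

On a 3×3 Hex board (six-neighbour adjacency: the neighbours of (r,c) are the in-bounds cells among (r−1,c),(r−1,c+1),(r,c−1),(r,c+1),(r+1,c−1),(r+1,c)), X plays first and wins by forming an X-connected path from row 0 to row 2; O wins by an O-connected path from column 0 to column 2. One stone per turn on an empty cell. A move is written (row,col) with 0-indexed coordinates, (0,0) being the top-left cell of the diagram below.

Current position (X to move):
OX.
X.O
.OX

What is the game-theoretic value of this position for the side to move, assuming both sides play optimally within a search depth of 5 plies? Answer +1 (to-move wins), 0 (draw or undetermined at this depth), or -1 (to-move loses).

value(OX./X.O/.OX, X) = +1

ply 1, X at OX./X.O/.OX | (0,2)=-1→OXX/X.O/.OX; (1,1)=-1→OX./XXO/.OX; (2,0)=+1→OX./X.O/XOX*
ply 2: OX./X.O/XOX is terminal -1 (O); from OX./X.O/.OX depth 5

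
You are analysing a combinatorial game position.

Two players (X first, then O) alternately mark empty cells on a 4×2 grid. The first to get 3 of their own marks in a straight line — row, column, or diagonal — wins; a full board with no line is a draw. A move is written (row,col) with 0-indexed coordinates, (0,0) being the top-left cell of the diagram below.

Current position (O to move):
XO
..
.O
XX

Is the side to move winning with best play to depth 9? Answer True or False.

O winning at [XO/../.O/XX]: True

ply 1, O at XO/../.O/XX | (1,0)=+0→XO/O./.O/XX; (1,1)=+1→XO/.O/.O/XX*; (2,0)=+0→XO/../OO/XX
ply 2: XO/.O/.O/XX is terminal -1 (X); from XO/../.O/XX depth 9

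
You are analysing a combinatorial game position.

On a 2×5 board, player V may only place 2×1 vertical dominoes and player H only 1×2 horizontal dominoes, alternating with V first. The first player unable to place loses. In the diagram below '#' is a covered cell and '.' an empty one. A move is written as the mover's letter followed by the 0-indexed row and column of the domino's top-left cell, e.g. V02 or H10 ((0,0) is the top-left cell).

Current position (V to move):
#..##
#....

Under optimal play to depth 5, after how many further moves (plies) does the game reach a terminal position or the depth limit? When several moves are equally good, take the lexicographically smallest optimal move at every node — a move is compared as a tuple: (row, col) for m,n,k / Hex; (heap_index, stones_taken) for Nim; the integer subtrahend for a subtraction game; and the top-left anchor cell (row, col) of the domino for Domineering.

PV length from [#..##/#....]: 3 plies

[#..##/#....] V move#1: V01:-1/##.##/##..., V02:+1/#.###/#.#..*
[#.###/#.#..] H move#2: H13:-1/#.###/#.###*
[#.###/#.###] V move#3: V01:+1/#####/#####*
[#####/#####] end (terminal -1, H#4); searched #..##/#.... to 5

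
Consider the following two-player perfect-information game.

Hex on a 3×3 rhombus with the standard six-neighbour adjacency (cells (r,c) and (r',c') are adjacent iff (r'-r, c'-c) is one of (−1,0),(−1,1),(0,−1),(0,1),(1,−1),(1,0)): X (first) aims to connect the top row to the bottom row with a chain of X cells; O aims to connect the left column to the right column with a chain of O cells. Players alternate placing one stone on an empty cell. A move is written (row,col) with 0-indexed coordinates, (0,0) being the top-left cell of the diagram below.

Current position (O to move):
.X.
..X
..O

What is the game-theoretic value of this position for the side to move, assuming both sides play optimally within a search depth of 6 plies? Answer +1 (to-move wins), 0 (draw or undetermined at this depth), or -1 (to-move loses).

value(.X./..X/..O, O) = +1

p1 O@[.X./..X/..O]: (0,0)[OX./..X/..O]-1 (0,2)[.XO/..X/..O]-1 (1,0)[.X./O.X/..O]-1 (1,1)[.X./.OX/..O]+1* (2,0)[.X./..X/O.O]-1 (2,1)[.X./..X/.OO]-1
p2 X@[.X./.OX/..O]: (0,0)[XX./.OX/..O]-1* (0,2)[.XX/.OX/..O]-1 (1,0)[.X./XOX/..O]-1 (2,0)[.X./.OX/X.O]-1 (2,1)[.X./.OX/.XO]-1
p3 O@[XX./.OX/..O]: (0,2)[XXO/.OX/..O]+1* (1,0)[XX./OOX/..O]+1 (2,0)[XX./.OX/O.O]+1 (2,1)[XX./.OX/.OO]+1
p4 X@[XXO/.OX/..O]: (1,0)[XXO/XOX/..O]-1* (2,0)[XXO/.OX/X.O]-1 (2,1)[XXO/.OX/.XO]-1
p5 O@[XXO/XOX/..O]: (2,0)[XXO/XOX/O.O]+1* (2,1)[XXO/XOX/.OO]-1
p6 X@[XXO/XOX/O.O] terminal -1; root [.X./..X/..O] d6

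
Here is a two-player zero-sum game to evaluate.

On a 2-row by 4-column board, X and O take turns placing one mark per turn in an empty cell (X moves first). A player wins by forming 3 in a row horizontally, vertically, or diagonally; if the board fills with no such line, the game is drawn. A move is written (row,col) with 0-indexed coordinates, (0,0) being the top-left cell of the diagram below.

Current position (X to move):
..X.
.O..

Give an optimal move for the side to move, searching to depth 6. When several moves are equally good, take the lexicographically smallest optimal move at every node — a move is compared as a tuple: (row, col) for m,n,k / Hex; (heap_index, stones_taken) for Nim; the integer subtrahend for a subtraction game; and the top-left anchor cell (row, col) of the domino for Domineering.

X's best at [..X./.O..]: (0,1)

[..X./.O..] X move#1: (0,0):+0/X.X./.O.., (0,1):+1/.XX./.O..*, (0,3):+0/..XX/.O.., (1,0):+0/..X./XO.., (1,2):+0/..X./.OX., (1,3):+0/..X./.O.X
[.XX./.O..] O move#2: (0,0):-1/OXX./.O..*, (0,3):-1/.XXO/.O.., (1,0):-1/.XX./OO.., (1,2):-1/.XX./.OO., (1,3):-1/.XX./.O.O
[OXX./.O..] X move#3: (0,3):+1/OXXX/.O..*, (1,0):+0/OXX./XO.., (1,2):+0/OXX./.OX., (1,3):+0/OXX./.O.X
[OXXX/.O..] end (terminal -1, O#4); searched ..X./.O.. to 6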